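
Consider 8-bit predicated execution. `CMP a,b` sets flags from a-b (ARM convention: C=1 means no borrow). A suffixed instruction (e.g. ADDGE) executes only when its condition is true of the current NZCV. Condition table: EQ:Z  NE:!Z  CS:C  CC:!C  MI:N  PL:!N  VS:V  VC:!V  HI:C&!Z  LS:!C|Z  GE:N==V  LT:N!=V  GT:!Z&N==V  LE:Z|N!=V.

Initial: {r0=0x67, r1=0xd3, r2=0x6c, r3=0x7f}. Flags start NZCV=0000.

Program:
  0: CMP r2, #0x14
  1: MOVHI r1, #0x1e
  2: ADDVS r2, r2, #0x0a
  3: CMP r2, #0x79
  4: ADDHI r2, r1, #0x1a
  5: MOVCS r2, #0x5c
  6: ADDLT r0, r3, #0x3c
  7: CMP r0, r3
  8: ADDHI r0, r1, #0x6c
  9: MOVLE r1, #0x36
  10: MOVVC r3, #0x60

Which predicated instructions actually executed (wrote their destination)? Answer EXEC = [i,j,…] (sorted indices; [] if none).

0: ✓ CMP  NZCV=0010
1: ✓ MOVHI  r1←0x1e
2: · ADDVS
3: ✓ CMP  NZCV=1000
4: · ADDHI
5: · MOVCS
6: ✓ ADDLT  r0←0xbb
7: ✓ CMP  NZCV=0011
8: ✓ ADDHI  r0←0x8a
9: ✓ MOVLE  r1←0x36
10: · MOVVC

EXEC = [1,6,8,9]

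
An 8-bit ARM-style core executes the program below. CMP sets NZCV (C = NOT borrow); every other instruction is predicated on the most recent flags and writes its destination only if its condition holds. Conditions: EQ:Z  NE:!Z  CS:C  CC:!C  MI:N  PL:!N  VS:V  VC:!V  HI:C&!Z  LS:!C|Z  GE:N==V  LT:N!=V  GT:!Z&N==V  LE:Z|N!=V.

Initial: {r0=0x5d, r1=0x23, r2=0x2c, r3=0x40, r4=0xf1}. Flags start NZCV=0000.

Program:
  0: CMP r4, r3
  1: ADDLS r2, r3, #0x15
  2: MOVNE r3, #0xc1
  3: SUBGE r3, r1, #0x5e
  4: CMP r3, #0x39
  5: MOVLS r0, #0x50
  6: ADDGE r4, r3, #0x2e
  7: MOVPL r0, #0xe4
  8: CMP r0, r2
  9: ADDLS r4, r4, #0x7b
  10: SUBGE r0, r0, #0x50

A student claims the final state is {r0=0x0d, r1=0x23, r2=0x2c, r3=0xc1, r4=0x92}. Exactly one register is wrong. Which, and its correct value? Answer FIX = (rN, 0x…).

0: ✓ CMP  NZCV=1010
1: · ADDLS
2: ✓ MOVNE  r3←0xc1
3: · SUBGE
4: ✓ CMP  NZCV=1010
5: · MOVLS
6: · ADDGE
7: · MOVPL
8: ✓ CMP  NZCV=0010
9: · ADDLS
10: ✓ SUBGE  r0←0x0d

FIX = (r4, 0xf1)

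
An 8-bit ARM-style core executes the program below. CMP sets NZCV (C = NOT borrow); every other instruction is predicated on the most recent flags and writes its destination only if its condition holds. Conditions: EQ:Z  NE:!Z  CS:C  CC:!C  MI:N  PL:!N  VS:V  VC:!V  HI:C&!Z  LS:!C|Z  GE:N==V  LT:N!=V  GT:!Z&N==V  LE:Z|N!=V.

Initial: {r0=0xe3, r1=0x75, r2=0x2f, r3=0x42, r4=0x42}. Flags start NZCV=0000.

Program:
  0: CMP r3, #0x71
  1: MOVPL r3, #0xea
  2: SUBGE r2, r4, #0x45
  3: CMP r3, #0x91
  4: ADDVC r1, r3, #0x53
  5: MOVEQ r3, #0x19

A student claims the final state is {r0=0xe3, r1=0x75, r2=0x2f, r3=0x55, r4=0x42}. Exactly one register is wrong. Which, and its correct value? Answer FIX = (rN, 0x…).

0: ✓ CMP  NZCV=1000
1: · MOVPL
2: · SUBGE
3: ✓ CMP  NZCV=1001
4: · ADDVC
5: · MOVEQ

FIX = (r3, 0x42)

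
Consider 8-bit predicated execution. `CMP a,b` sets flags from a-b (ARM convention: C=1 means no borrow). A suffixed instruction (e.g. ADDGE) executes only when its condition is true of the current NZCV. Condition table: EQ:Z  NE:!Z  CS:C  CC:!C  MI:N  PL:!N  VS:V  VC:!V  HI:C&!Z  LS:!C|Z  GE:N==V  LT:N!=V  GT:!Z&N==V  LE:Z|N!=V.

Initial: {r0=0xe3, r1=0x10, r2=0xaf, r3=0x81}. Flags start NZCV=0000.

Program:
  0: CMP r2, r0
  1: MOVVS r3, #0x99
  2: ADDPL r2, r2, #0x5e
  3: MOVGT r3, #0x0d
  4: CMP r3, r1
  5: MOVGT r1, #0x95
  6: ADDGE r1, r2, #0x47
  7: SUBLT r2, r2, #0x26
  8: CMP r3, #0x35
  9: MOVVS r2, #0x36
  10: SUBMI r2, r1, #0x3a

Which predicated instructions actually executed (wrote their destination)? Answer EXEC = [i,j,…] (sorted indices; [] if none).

[0] flags=1000 → (cmp)
[1] flags=1000 VS?F → skip
[2] flags=1000 PL?F → skip
[3] flags=1000 GT?F → skip
[4] flags=0011 → (cmp)
[5] flags=0011 GT?F → skip
[6] flags=0011 GE?F → skip
[7] flags=0011 LT?T → r2=0x89
[8] flags=0011 → (cmp)
[9] flags=0011 VS?T → r2=0x36
[10] flags=0011 MI?F → skip

EXEC = [7,9]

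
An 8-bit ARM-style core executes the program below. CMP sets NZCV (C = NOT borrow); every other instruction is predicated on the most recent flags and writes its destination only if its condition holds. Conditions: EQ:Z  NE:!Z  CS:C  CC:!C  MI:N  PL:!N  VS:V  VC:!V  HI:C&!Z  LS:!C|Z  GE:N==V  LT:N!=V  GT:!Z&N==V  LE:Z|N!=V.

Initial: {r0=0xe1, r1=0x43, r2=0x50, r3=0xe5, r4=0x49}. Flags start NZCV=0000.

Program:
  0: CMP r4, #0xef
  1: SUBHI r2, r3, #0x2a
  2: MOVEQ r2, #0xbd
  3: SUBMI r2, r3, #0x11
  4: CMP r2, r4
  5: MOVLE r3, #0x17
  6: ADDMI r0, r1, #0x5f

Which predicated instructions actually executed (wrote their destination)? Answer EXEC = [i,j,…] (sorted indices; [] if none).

[0] flags=0000 → (cmp)
[1] flags=0000 HI?F → skip
[2] flags=0000 EQ?F → skip
[3] flags=0000 MI?F → skip
[4] flags=0010 → (cmp)
[5] flags=0010 LE?F → skip
[6] flags=0010 MI?F → skip

EXEC = []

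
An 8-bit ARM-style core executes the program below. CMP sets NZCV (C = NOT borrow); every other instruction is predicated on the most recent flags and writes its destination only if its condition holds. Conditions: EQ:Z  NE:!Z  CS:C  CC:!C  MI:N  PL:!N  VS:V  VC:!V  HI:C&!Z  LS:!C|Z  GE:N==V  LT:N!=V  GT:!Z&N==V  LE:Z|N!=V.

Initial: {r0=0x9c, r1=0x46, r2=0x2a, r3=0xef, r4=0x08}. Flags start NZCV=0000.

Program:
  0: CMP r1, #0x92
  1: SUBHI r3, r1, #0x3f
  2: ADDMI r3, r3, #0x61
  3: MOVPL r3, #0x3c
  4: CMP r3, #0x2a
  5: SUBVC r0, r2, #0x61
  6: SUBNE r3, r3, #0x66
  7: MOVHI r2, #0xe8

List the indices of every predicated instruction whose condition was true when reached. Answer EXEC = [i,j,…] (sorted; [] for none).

EXEC = [2,5,6,7]

[0] flags=1001 → (cmp)
[1] flags=1001 HI?F → skip
[2] flags=1001 MI?T → r3=0x50
[3] flags=1001 PL?F → skip
[4] flags=0010 → (cmp)
[5] flags=0010 VC?T → r0=0xc9
[6] flags=0010 NE?T → r3=0xea
[7] flags=0010 HI?T → r2=0xe8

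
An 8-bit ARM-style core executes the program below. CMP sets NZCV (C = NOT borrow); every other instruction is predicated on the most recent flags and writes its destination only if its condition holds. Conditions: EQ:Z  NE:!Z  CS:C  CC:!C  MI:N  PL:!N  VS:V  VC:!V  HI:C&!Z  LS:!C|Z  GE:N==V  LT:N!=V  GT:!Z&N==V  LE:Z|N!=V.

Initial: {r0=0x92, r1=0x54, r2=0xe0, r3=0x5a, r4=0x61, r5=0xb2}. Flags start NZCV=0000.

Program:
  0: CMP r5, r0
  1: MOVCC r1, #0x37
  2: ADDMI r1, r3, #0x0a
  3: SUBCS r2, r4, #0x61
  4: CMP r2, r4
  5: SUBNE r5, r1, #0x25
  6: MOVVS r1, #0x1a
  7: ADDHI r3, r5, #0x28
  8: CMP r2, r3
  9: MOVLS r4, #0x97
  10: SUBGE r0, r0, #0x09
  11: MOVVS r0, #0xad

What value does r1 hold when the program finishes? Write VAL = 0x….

VAL = 0x54

[0] flags=0010 → (cmp)
[1] flags=0010 CC?F → skip
[2] flags=0010 MI?F → skip
[3] flags=0010 CS?T → r2=0x00
[4] flags=1000 → (cmp)
[5] flags=1000 NE?T → r5=0x2f
[6] flags=1000 VS?F → skip
[7] flags=1000 HI?F → skip
[8] flags=1000 → (cmp)
[9] flags=1000 LS?T → r4=0x97
[10] flags=1000 GE?F → skip
[11] flags=1000 VS?F → skip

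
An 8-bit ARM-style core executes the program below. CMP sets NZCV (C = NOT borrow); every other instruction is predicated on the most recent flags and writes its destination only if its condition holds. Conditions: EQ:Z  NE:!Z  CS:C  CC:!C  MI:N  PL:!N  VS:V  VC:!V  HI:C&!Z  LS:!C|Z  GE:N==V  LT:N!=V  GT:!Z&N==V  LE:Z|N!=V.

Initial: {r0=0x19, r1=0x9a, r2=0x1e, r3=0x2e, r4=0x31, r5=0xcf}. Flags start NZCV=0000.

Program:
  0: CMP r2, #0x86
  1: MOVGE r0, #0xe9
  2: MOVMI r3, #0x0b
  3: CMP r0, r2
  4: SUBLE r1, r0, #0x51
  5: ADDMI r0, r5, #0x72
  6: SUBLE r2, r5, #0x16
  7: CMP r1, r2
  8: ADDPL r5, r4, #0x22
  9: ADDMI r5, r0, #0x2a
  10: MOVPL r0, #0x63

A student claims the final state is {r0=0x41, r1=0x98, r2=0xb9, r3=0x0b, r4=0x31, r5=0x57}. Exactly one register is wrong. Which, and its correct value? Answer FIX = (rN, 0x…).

FIX = (r5, 0x6b)

0: ✓ CMP  NZCV=1001
1: ✓ MOVGE  r0←0xe9
2: ✓ MOVMI  r3←0x0b
3: ✓ CMP  NZCV=1010
4: ✓ SUBLE  r1←0x98
5: ✓ ADDMI  r0←0x41
6: ✓ SUBLE  r2←0xb9
7: ✓ CMP  NZCV=1000
8: · ADDPL
9: ✓ ADDMI  r5←0x6b
10: · MOVPL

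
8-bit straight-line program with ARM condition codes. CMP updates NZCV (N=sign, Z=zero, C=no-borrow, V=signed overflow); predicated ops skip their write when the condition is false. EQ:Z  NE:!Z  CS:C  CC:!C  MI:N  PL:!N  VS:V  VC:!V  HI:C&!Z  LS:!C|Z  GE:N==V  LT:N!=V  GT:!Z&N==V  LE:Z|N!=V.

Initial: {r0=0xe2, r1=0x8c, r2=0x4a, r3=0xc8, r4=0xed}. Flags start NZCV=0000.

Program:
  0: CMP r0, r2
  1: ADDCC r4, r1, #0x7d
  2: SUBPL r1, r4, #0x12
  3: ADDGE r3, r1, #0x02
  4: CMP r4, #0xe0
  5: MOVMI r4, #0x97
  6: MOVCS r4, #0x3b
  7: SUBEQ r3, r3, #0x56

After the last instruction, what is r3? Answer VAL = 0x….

0: ✓ CMP  NZCV=1010
1: · ADDCC
2: · SUBPL
3: · ADDGE
4: ✓ CMP  NZCV=0010
5: · MOVMI
6: ✓ MOVCS  r4←0x3b
7: · SUBEQ

VAL = 0xc8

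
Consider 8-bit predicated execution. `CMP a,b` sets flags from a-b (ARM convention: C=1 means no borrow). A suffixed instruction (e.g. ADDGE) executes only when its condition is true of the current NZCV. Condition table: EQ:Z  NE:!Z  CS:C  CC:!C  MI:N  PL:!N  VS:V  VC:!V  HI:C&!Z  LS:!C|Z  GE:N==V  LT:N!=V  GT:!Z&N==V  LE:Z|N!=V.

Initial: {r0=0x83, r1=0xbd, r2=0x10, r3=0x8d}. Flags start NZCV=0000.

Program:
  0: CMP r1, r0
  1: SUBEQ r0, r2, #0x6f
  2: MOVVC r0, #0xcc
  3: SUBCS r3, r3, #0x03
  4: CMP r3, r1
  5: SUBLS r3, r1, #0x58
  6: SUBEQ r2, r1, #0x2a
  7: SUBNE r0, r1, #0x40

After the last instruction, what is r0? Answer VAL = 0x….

[0] flags=0010 → (cmp)
[1] flags=0010 EQ?F → skip
[2] flags=0010 VC?T → r0=0xcc
[3] flags=0010 CS?T → r3=0x8a
[4] flags=1000 → (cmp)
[5] flags=1000 LS?T → r3=0x65
[6] flags=1000 EQ?F → skip
[7] flags=1000 NE?T → r0=0x7d

VAL = 0x7d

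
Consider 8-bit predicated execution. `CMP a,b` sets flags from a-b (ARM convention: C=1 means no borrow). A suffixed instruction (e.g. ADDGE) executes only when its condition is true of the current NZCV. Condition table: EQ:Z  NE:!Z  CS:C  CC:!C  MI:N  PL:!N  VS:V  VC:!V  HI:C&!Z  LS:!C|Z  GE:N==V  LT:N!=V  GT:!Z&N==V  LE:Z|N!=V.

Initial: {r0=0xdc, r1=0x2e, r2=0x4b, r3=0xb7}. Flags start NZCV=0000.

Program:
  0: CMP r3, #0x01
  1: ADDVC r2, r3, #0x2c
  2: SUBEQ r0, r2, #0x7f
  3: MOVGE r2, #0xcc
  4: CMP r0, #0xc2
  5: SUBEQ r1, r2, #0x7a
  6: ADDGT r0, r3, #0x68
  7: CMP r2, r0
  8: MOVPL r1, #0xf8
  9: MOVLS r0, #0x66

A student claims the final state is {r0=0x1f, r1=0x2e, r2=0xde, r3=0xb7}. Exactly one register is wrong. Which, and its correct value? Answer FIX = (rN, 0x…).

0: ✓ CMP  NZCV=1010
1: ✓ ADDVC  r2←0xe3
2: · SUBEQ
3: · MOVGE
4: ✓ CMP  NZCV=0010
5: · SUBEQ
6: ✓ ADDGT  r0←0x1f
7: ✓ CMP  NZCV=1010
8: · MOVPL
9: · MOVLS

FIX = (r2, 0xe3)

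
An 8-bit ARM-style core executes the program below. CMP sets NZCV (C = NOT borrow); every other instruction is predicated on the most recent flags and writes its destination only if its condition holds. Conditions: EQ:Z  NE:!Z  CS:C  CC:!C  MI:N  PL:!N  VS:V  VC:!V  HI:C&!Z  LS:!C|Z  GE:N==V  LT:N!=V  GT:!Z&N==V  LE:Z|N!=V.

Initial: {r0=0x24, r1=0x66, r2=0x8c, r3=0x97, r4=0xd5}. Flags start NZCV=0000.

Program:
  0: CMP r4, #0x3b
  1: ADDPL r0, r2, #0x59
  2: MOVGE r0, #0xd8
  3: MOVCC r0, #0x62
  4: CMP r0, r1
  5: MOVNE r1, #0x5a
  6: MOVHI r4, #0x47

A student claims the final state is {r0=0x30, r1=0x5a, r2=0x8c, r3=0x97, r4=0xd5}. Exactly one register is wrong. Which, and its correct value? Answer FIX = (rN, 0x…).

[0] flags=1010 → (cmp)
[1] flags=1010 PL?F → skip
[2] flags=1010 GE?F → skip
[3] flags=1010 CC?F → skip
[4] flags=1000 → (cmp)
[5] flags=1000 NE?T → r1=0x5a
[6] flags=1000 HI?F → skip

FIX = (r0, 0x24)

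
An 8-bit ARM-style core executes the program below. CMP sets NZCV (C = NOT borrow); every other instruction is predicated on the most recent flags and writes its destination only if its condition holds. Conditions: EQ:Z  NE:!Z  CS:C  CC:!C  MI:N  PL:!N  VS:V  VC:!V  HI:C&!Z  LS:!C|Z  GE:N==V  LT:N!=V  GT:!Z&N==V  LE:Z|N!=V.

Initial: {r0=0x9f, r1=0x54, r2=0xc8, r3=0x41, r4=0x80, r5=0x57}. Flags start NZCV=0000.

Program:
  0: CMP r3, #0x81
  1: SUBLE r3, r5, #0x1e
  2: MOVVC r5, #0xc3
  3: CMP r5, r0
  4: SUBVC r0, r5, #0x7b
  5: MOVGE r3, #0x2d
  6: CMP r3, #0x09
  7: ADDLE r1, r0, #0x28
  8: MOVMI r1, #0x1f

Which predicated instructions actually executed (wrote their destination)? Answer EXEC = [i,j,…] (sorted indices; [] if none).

[0] flags=1001 → (cmp)
[1] flags=1001 LE?F → skip
[2] flags=1001 VC?F → skip
[3] flags=1001 → (cmp)
[4] flags=1001 VC?F → skip
[5] flags=1001 GE?T → r3=0x2d
[6] flags=0010 → (cmp)
[7] flags=0010 LE?F → skip
[8] flags=0010 MI?F → skip

EXEC = [5]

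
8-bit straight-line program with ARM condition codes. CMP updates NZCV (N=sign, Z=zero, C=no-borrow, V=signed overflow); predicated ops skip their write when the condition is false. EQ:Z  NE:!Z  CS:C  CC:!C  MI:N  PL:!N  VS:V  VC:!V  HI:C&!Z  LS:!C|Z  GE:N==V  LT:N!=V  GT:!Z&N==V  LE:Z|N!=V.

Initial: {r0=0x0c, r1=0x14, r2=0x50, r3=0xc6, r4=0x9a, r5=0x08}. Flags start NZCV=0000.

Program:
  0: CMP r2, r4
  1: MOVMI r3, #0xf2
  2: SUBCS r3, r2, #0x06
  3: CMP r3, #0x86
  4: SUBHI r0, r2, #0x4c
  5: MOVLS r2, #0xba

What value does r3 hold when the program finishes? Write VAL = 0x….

VAL = 0xf2

0: ✓ CMP  NZCV=1001
1: ✓ MOVMI  r3←0xf2
2: · SUBCS
3: ✓ CMP  NZCV=0010
4: ✓ SUBHI  r0←0x04
5: · MOVLS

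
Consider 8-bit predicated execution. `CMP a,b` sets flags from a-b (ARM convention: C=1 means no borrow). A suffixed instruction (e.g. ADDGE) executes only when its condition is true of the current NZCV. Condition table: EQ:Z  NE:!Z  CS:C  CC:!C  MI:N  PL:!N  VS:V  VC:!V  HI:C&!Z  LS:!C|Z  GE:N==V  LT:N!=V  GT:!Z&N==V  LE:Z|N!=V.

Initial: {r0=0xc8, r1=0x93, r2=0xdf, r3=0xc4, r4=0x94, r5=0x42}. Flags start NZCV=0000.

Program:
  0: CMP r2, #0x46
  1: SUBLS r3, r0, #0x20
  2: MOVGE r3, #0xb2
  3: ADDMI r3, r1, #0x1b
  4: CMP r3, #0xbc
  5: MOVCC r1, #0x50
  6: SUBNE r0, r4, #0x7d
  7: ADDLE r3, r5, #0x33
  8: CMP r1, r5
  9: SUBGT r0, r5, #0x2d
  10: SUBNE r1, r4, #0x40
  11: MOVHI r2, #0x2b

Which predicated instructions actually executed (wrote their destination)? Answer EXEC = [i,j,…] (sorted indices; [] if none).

0: ✓ CMP  NZCV=1010
1: · SUBLS
2: · MOVGE
3: ✓ ADDMI  r3←0xae
4: ✓ CMP  NZCV=1000
5: ✓ MOVCC  r1←0x50
6: ✓ SUBNE  r0←0x17
7: ✓ ADDLE  r3←0x75
8: ✓ CMP  NZCV=0010
9: ✓ SUBGT  r0←0x15
10: ✓ SUBNE  r1←0x54
11: ✓ MOVHI  r2←0x2b

EXEC = [3,5,6,7,9,10,11]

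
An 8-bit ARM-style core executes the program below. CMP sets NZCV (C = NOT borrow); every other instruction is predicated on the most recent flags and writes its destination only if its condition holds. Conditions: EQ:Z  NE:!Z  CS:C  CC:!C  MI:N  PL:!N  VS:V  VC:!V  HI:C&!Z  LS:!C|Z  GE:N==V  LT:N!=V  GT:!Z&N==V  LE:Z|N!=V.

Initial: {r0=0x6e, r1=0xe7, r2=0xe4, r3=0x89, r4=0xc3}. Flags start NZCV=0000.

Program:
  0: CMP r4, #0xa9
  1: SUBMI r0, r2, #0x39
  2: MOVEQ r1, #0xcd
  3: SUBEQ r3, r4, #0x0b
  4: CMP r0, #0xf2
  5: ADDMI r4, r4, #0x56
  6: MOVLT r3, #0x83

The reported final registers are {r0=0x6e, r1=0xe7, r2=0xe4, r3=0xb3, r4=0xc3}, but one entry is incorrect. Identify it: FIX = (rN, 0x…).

0: ✓ CMP  NZCV=0010
1: · SUBMI
2: · MOVEQ
3: · SUBEQ
4: ✓ CMP  NZCV=0000
5: · ADDMI
6: · MOVLT

FIX = (r3, 0x89)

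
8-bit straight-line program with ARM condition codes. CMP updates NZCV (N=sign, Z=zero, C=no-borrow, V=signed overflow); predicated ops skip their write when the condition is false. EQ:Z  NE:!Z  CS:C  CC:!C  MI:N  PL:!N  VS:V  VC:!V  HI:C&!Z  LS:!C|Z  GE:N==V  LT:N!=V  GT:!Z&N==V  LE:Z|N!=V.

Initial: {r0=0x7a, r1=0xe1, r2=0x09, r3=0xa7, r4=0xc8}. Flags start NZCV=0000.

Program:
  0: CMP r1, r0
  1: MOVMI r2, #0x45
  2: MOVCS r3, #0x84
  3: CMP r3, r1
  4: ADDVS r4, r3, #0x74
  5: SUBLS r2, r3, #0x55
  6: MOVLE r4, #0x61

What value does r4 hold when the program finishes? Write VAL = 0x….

VAL = 0x61

0: ✓ CMP  NZCV=0011
1: · MOVMI
2: ✓ MOVCS  r3←0x84
3: ✓ CMP  NZCV=1000
4: · ADDVS
5: ✓ SUBLS  r2←0x2f
6: ✓ MOVLE  r4←0x61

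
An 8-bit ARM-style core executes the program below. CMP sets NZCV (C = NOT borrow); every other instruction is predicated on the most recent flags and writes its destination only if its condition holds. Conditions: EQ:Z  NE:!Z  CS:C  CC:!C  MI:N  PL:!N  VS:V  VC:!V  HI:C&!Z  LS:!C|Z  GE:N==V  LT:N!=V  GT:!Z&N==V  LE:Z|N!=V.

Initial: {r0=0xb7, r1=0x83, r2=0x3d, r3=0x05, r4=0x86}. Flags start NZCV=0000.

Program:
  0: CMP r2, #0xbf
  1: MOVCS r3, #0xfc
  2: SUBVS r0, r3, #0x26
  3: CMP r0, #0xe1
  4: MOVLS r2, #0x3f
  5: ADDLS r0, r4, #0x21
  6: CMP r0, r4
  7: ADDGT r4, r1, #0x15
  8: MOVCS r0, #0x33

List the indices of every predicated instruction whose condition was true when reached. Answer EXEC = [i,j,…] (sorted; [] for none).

EXEC = [4,5,7,8]

0: ✓ CMP  NZCV=0000
1: · MOVCS
2: · SUBVS
3: ✓ CMP  NZCV=1000
4: ✓ MOVLS  r2←0x3f
5: ✓ ADDLS  r0←0xa7
6: ✓ CMP  NZCV=0010
7: ✓ ADDGT  r4←0x98
8: ✓ MOVCS  r0←0x33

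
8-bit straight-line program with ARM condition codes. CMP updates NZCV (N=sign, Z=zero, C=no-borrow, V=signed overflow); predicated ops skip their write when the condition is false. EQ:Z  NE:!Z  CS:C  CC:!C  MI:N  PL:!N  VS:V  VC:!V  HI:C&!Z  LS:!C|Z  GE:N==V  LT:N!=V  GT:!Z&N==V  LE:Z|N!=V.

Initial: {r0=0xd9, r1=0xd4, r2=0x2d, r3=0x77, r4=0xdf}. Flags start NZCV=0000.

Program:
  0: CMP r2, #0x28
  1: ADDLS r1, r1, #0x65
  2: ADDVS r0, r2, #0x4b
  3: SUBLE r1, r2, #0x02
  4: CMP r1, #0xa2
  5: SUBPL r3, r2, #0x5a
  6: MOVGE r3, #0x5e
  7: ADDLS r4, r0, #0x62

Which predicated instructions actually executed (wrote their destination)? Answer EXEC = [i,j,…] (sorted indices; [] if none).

EXEC = [5,6]

0: ✓ CMP  NZCV=0010
1: · ADDLS
2: · ADDVS
3: · SUBLE
4: ✓ CMP  NZCV=0010
5: ✓ SUBPL  r3←0xd3
6: ✓ MOVGE  r3←0x5e
7: · ADDLS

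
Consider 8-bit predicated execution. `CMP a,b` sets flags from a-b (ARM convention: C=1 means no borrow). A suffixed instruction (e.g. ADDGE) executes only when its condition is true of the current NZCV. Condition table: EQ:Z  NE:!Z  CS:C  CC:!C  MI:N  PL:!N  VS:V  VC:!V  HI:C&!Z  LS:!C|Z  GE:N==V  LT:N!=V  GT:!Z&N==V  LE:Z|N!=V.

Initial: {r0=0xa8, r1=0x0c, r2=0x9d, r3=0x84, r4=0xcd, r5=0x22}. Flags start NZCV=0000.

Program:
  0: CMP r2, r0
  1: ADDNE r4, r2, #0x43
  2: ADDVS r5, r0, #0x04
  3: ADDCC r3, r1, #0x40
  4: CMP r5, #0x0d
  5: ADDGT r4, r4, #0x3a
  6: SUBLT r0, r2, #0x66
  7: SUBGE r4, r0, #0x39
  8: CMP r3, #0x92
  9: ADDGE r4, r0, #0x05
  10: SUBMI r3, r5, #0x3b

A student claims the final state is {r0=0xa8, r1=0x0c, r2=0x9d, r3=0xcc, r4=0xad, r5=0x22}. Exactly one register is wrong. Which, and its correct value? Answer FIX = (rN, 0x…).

[0] flags=1000 → (cmp)
[1] flags=1000 NE?T → r4=0xe0
[2] flags=1000 VS?F → skip
[3] flags=1000 CC?T → r3=0x4c
[4] flags=0010 → (cmp)
[5] flags=0010 GT?T → r4=0x1a
[6] flags=0010 LT?F → skip
[7] flags=0010 GE?T → r4=0x6f
[8] flags=1001 → (cmp)
[9] flags=1001 GE?T → r4=0xad
[10] flags=1001 MI?T → r3=0xe7

FIX = (r3, 0xe7)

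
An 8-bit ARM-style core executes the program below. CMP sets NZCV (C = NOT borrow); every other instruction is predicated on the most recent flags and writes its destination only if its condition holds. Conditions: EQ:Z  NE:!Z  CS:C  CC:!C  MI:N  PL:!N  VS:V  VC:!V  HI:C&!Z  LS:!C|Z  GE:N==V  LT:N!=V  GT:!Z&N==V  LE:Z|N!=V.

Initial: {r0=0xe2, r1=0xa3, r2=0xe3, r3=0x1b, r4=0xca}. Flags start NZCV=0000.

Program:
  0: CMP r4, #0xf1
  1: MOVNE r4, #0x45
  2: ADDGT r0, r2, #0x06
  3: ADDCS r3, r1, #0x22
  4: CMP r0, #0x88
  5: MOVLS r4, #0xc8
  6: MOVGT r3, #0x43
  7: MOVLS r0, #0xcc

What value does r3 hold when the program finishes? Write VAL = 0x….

[0] flags=1000 → (cmp)
[1] flags=1000 NE?T → r4=0x45
[2] flags=1000 GT?F → skip
[3] flags=1000 CS?F → skip
[4] flags=0010 → (cmp)
[5] flags=0010 LS?F → skip
[6] flags=0010 GT?T → r3=0x43
[7] flags=0010 LS?F → skip

VAL = 0x43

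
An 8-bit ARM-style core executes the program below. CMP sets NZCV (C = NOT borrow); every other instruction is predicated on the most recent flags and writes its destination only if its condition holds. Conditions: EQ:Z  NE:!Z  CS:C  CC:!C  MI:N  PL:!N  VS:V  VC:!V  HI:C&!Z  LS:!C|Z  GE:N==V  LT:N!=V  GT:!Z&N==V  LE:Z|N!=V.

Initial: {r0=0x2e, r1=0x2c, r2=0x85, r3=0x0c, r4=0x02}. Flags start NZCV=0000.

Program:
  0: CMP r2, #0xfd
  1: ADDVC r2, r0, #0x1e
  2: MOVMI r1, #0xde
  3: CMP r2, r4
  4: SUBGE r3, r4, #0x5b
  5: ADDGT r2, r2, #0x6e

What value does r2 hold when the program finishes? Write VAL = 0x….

VAL = 0xba

0: ✓ CMP  NZCV=1000
1: ✓ ADDVC  r2←0x4c
2: ✓ MOVMI  r1←0xde
3: ✓ CMP  NZCV=0010
4: ✓ SUBGE  r3←0xa7
5: ✓ ADDGT  r2←0xba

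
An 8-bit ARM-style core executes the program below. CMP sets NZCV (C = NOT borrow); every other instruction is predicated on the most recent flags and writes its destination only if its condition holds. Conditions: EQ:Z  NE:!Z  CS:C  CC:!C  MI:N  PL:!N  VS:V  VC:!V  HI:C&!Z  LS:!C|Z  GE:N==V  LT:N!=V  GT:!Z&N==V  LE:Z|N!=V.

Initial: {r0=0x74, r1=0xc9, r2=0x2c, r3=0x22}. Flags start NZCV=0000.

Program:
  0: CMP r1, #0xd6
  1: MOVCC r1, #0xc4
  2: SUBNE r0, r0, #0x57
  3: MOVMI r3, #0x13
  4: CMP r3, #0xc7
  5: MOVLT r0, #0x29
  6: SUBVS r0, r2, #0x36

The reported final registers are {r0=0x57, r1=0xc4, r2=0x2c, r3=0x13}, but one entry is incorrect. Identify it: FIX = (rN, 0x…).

0: ✓ CMP  NZCV=1000
1: ✓ MOVCC  r1←0xc4
2: ✓ SUBNE  r0←0x1d
3: ✓ MOVMI  r3←0x13
4: ✓ CMP  NZCV=0000
5: · MOVLT
6: · SUBVS

FIX = (r0, 0x1d)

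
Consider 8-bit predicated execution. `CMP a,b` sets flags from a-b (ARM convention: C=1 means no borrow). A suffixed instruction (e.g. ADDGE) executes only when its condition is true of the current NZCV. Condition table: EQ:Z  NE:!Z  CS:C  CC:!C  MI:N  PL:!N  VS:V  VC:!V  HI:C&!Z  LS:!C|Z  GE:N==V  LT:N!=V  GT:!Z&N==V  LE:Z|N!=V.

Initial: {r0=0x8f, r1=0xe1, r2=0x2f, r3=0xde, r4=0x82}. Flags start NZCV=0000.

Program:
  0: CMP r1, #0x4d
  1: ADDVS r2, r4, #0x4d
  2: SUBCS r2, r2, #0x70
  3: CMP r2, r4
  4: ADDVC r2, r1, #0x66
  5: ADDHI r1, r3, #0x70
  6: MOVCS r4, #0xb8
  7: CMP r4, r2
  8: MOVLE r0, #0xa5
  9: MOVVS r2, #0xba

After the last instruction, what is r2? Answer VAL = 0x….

VAL = 0xba

0: ✓ CMP  NZCV=1010
1: · ADDVS
2: ✓ SUBCS  r2←0xbf
3: ✓ CMP  NZCV=0010
4: ✓ ADDVC  r2←0x47
5: ✓ ADDHI  r1←0x4e
6: ✓ MOVCS  r4←0xb8
7: ✓ CMP  NZCV=0011
8: ✓ MOVLE  r0←0xa5
9: ✓ MOVVS  r2←0xba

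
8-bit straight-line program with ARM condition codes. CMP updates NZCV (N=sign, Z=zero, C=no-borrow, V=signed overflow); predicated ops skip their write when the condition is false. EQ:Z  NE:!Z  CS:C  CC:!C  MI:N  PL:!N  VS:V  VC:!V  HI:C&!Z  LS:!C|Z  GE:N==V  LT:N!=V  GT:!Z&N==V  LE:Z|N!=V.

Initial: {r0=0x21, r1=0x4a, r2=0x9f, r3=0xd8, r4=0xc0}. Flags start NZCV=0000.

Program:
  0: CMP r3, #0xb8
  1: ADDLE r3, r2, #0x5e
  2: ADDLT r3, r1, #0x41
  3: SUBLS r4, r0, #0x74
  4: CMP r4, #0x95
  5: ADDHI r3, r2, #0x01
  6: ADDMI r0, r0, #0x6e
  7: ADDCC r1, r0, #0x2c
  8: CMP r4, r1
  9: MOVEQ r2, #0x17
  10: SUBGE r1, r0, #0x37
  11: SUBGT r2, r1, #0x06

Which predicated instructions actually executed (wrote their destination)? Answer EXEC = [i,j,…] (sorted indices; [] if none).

EXEC = [5]

0: ✓ CMP  NZCV=0010
1: · ADDLE
2: · ADDLT
3: · SUBLS
4: ✓ CMP  NZCV=0010
5: ✓ ADDHI  r3←0xa0
6: · ADDMI
7: · ADDCC
8: ✓ CMP  NZCV=0011
9: · MOVEQ
10: · SUBGE
11: · SUBGT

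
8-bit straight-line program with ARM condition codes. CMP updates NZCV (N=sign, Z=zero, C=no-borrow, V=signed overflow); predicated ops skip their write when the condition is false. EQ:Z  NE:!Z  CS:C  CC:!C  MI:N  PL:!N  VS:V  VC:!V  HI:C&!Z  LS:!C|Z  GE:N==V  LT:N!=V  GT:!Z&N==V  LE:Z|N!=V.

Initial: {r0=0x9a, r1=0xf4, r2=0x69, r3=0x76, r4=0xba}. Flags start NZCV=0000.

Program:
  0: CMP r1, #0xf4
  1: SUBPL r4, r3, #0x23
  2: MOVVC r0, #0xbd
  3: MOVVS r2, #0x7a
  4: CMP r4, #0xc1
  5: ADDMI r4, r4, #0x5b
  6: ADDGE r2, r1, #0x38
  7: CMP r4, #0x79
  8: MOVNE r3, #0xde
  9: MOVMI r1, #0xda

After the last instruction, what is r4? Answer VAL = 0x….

VAL = 0xae

[0] flags=0110 → (cmp)
[1] flags=0110 PL?T → r4=0x53
[2] flags=0110 VC?T → r0=0xbd
[3] flags=0110 VS?F → skip
[4] flags=1001 → (cmp)
[5] flags=1001 MI?T → r4=0xae
[6] flags=1001 GE?T → r2=0x2c
[7] flags=0011 → (cmp)
[8] flags=0011 NE?T → r3=0xde
[9] flags=0011 MI?F → skip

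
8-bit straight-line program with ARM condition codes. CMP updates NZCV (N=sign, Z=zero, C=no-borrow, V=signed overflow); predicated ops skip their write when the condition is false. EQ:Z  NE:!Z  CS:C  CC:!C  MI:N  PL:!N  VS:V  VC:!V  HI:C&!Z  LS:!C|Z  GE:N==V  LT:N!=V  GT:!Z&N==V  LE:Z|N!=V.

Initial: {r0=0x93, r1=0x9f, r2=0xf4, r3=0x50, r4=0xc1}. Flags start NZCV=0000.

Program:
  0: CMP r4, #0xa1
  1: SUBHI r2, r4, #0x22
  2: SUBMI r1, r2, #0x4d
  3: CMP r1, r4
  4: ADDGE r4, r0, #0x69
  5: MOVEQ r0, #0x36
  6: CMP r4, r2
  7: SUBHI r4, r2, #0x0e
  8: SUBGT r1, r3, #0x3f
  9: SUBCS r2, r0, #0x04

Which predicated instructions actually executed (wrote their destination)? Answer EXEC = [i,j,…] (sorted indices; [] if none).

0: ✓ CMP  NZCV=0010
1: ✓ SUBHI  r2←0x9f
2: · SUBMI
3: ✓ CMP  NZCV=1000
4: · ADDGE
5: · MOVEQ
6: ✓ CMP  NZCV=0010
7: ✓ SUBHI  r4←0x91
8: ✓ SUBGT  r1←0x11
9: ✓ SUBCS  r2←0x8f

EXEC = [1,7,8,9]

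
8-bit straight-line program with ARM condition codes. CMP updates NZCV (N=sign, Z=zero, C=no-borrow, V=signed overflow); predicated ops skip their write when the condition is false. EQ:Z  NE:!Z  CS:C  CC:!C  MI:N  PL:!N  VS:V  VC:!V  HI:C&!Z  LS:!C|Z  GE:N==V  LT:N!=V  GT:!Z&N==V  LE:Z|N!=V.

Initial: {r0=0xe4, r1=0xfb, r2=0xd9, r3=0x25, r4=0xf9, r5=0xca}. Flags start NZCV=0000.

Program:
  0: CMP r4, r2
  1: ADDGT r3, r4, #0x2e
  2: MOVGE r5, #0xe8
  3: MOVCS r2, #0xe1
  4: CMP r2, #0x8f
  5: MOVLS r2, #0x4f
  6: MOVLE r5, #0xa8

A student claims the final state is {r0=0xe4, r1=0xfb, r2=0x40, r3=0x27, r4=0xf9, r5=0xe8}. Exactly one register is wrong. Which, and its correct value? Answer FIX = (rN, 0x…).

[0] flags=0010 → (cmp)
[1] flags=0010 GT?T → r3=0x27
[2] flags=0010 GE?T → r5=0xe8
[3] flags=0010 CS?T → r2=0xe1
[4] flags=0010 → (cmp)
[5] flags=0010 LS?F → skip
[6] flags=0010 LE?F → skip

FIX = (r2, 0xe1)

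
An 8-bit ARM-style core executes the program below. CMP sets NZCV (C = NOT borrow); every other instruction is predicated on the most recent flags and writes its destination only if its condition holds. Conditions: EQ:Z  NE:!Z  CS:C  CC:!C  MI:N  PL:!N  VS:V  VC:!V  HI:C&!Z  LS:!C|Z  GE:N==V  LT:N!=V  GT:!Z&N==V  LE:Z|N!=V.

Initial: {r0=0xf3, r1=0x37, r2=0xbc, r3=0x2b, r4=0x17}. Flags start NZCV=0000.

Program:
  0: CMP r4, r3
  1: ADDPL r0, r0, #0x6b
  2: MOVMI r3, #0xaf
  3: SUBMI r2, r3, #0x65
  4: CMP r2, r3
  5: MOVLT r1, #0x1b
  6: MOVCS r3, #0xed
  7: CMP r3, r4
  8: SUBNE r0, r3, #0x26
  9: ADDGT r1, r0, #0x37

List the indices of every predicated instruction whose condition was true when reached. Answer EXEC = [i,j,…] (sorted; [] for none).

EXEC = [2,3,8]

[0] flags=1000 → (cmp)
[1] flags=1000 PL?F → skip
[2] flags=1000 MI?T → r3=0xaf
[3] flags=1000 MI?T → r2=0x4a
[4] flags=1001 → (cmp)
[5] flags=1001 LT?F → skip
[6] flags=1001 CS?F → skip
[7] flags=1010 → (cmp)
[8] flags=1010 NE?T → r0=0x89
[9] flags=1010 GT?F → skip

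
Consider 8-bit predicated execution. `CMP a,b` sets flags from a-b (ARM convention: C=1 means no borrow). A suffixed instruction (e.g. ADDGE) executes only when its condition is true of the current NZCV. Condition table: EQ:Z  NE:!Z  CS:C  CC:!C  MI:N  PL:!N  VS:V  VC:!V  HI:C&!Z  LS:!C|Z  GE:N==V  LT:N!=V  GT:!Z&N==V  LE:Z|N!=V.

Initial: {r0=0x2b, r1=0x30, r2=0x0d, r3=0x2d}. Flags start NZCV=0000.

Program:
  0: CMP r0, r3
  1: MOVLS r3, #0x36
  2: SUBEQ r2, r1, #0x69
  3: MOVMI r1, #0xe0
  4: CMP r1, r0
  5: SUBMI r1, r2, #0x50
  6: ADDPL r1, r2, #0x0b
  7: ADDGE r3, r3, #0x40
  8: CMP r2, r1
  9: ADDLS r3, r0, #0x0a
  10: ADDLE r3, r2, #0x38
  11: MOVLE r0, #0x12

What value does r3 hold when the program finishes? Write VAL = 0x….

[0] flags=1000 → (cmp)
[1] flags=1000 LS?T → r3=0x36
[2] flags=1000 EQ?F → skip
[3] flags=1000 MI?T → r1=0xe0
[4] flags=1010 → (cmp)
[5] flags=1010 MI?T → r1=0xbd
[6] flags=1010 PL?F → skip
[7] flags=1010 GE?F → skip
[8] flags=0000 → (cmp)
[9] flags=0000 LS?T → r3=0x35
[10] flags=0000 LE?F → skip
[11] flags=0000 LE?F → skip

VAL = 0x35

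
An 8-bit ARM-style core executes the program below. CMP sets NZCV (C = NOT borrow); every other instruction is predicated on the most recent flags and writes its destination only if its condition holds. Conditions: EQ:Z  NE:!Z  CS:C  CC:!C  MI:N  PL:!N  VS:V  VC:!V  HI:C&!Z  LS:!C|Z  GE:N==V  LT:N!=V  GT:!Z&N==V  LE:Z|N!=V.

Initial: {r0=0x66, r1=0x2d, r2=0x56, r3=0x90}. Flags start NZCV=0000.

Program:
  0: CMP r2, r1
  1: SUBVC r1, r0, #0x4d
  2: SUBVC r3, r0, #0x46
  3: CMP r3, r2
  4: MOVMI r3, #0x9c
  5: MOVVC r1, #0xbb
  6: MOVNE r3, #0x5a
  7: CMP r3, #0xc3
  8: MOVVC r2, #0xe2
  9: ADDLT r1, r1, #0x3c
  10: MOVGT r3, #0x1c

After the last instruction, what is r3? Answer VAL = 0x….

[0] flags=0010 → (cmp)
[1] flags=0010 VC?T → r1=0x19
[2] flags=0010 VC?T → r3=0x20
[3] flags=1000 → (cmp)
[4] flags=1000 MI?T → r3=0x9c
[5] flags=1000 VC?T → r1=0xbb
[6] flags=1000 NE?T → r3=0x5a
[7] flags=1001 → (cmp)
[8] flags=1001 VC?F → skip
[9] flags=1001 LT?F → skip
[10] flags=1001 GT?T → r3=0x1c

VAL = 0x1c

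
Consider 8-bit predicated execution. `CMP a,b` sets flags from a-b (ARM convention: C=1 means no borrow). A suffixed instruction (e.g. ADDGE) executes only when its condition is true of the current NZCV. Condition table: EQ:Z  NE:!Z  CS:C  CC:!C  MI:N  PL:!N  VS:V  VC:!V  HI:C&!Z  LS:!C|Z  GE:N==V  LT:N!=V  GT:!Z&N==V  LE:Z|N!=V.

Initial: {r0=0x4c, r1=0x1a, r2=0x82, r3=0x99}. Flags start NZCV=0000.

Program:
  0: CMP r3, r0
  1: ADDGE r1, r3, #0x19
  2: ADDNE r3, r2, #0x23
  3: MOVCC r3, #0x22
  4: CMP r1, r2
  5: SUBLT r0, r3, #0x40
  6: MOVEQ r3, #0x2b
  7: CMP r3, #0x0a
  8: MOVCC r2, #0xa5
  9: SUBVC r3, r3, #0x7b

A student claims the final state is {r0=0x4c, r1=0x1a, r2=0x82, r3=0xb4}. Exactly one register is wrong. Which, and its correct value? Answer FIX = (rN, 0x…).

0: ✓ CMP  NZCV=0011
1: · ADDGE
2: ✓ ADDNE  r3←0xa5
3: · MOVCC
4: ✓ CMP  NZCV=1001
5: · SUBLT
6: · MOVEQ
7: ✓ CMP  NZCV=1010
8: · MOVCC
9: ✓ SUBVC  r3←0x2a

FIX = (r3, 0x2a)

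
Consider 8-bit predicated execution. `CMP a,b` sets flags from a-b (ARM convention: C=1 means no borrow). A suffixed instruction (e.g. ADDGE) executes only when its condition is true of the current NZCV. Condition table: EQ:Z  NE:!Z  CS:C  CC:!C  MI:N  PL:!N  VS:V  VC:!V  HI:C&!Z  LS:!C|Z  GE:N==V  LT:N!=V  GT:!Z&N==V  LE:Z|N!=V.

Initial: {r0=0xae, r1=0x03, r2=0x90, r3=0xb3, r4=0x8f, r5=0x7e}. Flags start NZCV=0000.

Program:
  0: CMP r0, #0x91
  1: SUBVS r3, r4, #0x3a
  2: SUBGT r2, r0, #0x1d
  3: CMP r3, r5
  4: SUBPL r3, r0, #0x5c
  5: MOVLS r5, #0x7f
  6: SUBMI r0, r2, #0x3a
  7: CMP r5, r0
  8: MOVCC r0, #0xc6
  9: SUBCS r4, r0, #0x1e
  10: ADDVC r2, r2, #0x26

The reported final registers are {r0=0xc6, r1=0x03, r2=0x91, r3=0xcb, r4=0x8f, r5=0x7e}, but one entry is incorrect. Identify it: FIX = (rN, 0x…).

FIX = (r3, 0x52)

[0] flags=0010 → (cmp)
[1] flags=0010 VS?F → skip
[2] flags=0010 GT?T → r2=0x91
[3] flags=0011 → (cmp)
[4] flags=0011 PL?T → r3=0x52
[5] flags=0011 LS?F → skip
[6] flags=0011 MI?F → skip
[7] flags=1001 → (cmp)
[8] flags=1001 CC?T → r0=0xc6
[9] flags=1001 CS?F → skip
[10] flags=1001 VC?F → skip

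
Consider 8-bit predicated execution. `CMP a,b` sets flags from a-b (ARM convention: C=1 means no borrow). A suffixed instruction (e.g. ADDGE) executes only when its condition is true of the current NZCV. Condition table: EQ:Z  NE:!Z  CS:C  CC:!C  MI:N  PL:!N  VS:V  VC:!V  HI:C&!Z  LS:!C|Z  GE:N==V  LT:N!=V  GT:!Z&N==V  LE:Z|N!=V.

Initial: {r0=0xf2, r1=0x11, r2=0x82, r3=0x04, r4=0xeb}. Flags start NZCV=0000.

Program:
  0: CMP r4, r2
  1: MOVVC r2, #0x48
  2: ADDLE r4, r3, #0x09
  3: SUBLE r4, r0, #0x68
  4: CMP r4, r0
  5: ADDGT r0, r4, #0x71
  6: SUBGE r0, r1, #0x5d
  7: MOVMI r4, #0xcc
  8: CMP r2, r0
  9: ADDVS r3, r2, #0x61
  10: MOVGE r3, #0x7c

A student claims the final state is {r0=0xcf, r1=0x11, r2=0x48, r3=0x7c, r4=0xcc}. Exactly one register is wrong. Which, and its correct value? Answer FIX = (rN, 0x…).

FIX = (r0, 0xf2)

0: ✓ CMP  NZCV=0010
1: ✓ MOVVC  r2←0x48
2: · ADDLE
3: · SUBLE
4: ✓ CMP  NZCV=1000
5: · ADDGT
6: · SUBGE
7: ✓ MOVMI  r4←0xcc
8: ✓ CMP  NZCV=0000
9: · ADDVS
10: ✓ MOVGE  r3←0x7c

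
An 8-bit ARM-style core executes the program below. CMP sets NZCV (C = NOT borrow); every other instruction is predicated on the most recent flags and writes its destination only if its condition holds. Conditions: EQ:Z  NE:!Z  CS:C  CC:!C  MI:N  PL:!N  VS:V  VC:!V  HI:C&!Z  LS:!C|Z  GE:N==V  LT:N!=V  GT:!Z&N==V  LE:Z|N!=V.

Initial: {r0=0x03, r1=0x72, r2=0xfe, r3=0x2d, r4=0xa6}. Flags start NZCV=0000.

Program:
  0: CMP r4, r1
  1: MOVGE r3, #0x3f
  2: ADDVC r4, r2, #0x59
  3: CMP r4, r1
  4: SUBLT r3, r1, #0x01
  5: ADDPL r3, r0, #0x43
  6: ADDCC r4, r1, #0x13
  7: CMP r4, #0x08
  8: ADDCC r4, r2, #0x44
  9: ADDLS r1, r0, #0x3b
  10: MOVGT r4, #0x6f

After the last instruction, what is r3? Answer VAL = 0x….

0: ✓ CMP  NZCV=0011
1: · MOVGE
2: · ADDVC
3: ✓ CMP  NZCV=0011
4: ✓ SUBLT  r3←0x71
5: ✓ ADDPL  r3←0x46
6: · ADDCC
7: ✓ CMP  NZCV=1010
8: · ADDCC
9: · ADDLS
10: · MOVGT

VAL = 0x46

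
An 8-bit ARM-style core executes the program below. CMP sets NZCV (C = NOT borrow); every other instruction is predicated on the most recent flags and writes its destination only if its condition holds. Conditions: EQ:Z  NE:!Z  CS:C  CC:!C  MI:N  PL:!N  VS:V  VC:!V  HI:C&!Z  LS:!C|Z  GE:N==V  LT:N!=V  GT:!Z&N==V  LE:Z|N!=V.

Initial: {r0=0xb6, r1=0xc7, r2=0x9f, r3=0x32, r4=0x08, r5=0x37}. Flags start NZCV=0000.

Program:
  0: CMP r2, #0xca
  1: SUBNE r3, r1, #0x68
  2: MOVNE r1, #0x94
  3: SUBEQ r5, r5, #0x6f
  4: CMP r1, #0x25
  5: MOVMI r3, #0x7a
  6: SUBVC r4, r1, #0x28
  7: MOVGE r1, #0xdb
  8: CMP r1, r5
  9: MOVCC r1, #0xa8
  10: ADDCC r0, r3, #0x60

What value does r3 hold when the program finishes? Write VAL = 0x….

VAL = 0x5f

0: ✓ CMP  NZCV=1000
1: ✓ SUBNE  r3←0x5f
2: ✓ MOVNE  r1←0x94
3: · SUBEQ
4: ✓ CMP  NZCV=0011
5: · MOVMI
6: · SUBVC
7: · MOVGE
8: ✓ CMP  NZCV=0011
9: · MOVCC
10: · ADDCC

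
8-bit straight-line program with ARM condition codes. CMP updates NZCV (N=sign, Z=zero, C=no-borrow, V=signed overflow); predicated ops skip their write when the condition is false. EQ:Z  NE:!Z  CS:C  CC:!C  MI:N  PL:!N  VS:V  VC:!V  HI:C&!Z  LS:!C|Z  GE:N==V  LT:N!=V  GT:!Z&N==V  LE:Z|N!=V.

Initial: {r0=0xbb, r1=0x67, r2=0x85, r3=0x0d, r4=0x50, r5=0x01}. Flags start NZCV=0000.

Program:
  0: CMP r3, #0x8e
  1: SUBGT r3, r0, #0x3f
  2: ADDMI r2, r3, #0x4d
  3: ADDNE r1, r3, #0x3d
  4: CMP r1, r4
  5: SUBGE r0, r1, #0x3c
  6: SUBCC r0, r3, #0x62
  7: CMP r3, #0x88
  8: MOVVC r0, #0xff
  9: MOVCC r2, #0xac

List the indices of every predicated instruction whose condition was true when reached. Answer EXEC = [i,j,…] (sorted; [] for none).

EXEC = [1,3,9]

[0] flags=0000 → (cmp)
[1] flags=0000 GT?T → r3=0x7c
[2] flags=0000 MI?F → skip
[3] flags=0000 NE?T → r1=0xb9
[4] flags=0011 → (cmp)
[5] flags=0011 GE?F → skip
[6] flags=0011 CC?F → skip
[7] flags=1001 → (cmp)
[8] flags=1001 VC?F → skip
[9] flags=1001 CC?T → r2=0xac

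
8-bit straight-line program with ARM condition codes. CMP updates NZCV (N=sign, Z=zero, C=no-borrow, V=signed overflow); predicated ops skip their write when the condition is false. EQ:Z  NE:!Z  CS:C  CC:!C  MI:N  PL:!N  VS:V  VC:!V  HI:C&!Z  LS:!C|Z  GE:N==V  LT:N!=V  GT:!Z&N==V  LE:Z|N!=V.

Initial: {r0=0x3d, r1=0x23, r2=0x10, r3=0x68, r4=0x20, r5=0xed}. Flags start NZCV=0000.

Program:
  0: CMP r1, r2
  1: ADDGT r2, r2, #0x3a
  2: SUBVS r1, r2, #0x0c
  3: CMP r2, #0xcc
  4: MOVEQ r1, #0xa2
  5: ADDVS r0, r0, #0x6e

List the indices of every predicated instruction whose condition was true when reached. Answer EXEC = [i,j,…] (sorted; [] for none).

[0] flags=0010 → (cmp)
[1] flags=0010 GT?T → r2=0x4a
[2] flags=0010 VS?F → skip
[3] flags=0000 → (cmp)
[4] flags=0000 EQ?F → skip
[5] flags=0000 VS?F → skip

EXEC = [1]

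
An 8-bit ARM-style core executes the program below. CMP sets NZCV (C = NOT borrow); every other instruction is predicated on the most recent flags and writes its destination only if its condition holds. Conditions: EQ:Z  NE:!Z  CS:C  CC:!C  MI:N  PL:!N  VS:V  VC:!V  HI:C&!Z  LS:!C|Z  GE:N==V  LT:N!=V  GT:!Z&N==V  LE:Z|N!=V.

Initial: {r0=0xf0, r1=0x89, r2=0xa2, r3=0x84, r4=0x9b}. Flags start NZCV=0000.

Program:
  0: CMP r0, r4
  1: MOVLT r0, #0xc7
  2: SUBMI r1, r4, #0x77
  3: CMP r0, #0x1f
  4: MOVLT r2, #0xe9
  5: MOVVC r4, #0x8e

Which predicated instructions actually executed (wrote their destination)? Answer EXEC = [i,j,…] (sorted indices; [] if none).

0: ✓ CMP  NZCV=0010
1: · MOVLT
2: · SUBMI
3: ✓ CMP  NZCV=1010
4: ✓ MOVLT  r2←0xe9
5: ✓ MOVVC  r4←0x8e

EXEC = [4,5]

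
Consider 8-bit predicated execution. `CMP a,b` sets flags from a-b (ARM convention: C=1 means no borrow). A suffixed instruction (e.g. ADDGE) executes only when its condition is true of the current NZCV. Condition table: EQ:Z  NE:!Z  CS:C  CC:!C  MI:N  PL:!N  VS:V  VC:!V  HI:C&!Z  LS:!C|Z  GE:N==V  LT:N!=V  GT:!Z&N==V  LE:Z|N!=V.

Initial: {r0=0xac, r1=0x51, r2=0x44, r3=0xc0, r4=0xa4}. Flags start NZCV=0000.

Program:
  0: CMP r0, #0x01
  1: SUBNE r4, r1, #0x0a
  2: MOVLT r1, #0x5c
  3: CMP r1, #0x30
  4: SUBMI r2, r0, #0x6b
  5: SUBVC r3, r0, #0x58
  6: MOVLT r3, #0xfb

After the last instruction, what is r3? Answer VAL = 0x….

[0] flags=1010 → (cmp)
[1] flags=1010 NE?T → r4=0x47
[2] flags=1010 LT?T → r1=0x5c
[3] flags=0010 → (cmp)
[4] flags=0010 MI?F → skip
[5] flags=0010 VC?T → r3=0x54
[6] flags=0010 LT?F → skip

VAL = 0x54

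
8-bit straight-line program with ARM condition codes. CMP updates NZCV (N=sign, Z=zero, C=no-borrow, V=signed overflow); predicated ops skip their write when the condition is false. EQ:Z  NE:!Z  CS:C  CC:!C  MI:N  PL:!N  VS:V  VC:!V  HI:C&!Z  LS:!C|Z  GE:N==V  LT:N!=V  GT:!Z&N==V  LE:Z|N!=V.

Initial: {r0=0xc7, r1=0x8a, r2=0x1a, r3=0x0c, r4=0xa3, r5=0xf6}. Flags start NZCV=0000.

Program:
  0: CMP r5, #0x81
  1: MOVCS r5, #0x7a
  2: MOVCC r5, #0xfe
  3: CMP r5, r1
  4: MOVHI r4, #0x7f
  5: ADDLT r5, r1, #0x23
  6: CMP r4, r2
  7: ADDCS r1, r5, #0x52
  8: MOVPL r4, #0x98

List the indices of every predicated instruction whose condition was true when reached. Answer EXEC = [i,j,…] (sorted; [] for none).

EXEC = [1,7]

[0] flags=0010 → (cmp)
[1] flags=0010 CS?T → r5=0x7a
[2] flags=0010 CC?F → skip
[3] flags=1001 → (cmp)
[4] flags=1001 HI?F → skip
[5] flags=1001 LT?F → skip
[6] flags=1010 → (cmp)
[7] flags=1010 CS?T → r1=0xcc
[8] flags=1010 PL?F → skip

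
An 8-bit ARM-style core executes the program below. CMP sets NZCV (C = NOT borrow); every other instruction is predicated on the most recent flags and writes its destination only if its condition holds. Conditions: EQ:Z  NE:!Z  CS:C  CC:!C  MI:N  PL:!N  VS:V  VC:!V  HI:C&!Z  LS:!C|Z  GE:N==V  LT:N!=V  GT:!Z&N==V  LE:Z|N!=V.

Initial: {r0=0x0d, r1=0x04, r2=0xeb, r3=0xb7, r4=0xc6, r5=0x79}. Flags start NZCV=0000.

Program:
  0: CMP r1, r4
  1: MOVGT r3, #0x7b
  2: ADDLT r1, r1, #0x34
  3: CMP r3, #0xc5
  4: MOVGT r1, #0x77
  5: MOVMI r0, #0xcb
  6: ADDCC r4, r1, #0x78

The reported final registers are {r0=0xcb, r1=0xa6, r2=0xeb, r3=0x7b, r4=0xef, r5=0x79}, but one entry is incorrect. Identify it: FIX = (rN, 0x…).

FIX = (r1, 0x77)

0: ✓ CMP  NZCV=0000
1: ✓ MOVGT  r3←0x7b
2: · ADDLT
3: ✓ CMP  NZCV=1001
4: ✓ MOVGT  r1←0x77
5: ✓ MOVMI  r0←0xcb
6: ✓ ADDCC  r4←0xef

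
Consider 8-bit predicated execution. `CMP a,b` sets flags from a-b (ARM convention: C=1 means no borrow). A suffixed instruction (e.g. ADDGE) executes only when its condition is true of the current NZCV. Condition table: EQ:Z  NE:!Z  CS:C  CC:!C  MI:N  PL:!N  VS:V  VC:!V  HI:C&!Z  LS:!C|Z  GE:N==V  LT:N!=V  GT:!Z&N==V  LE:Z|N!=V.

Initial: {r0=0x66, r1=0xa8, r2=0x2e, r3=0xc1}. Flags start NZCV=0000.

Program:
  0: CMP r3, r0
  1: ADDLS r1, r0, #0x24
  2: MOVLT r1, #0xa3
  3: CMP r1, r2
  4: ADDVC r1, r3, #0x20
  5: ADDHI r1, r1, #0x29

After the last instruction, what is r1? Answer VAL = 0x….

VAL = 0xcc

[0] flags=0011 → (cmp)
[1] flags=0011 LS?F → skip
[2] flags=0011 LT?T → r1=0xa3
[3] flags=0011 → (cmp)
[4] flags=0011 VC?F → skip
[5] flags=0011 HI?T → r1=0xcc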